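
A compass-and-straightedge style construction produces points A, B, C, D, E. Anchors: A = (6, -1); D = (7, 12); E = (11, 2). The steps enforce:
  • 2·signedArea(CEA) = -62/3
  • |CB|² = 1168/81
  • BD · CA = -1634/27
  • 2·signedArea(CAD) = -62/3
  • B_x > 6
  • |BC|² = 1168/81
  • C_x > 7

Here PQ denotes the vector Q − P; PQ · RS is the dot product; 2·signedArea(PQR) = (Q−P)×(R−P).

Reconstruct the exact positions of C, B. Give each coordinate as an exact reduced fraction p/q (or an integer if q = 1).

1. C_x = 8  [2·signedArea(CAD) = -62/3 ∩ 2·signedArea(CEA) = -62/3]
2. C_y = 13/3  [2·signedArea(CAD) = -62/3 ∩ 2·signedArea(CEA) = -62/3]
   → C = (8, 13/3)
3. B_x = 20/3  [line 2·x + 16/3·y + -472/27 = 0 ∩ |CB|² = 1168/81]
4. B_y = 7/9  [line 2·x + 16/3·y + -472/27 = 0 ∩ |CB|² = 1168/81]
   → B = (20/3, 7/9)

B = (20/3, 7/9)
C = (8, 13/3)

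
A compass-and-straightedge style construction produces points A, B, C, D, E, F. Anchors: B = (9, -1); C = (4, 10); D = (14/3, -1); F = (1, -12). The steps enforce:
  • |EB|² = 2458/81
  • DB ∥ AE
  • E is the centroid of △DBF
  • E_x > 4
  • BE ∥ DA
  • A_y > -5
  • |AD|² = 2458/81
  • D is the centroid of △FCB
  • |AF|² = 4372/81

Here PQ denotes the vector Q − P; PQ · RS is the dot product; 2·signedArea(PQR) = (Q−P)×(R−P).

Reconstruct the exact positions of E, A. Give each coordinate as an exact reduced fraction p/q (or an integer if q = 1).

1. E_x = 44/9  [E is the centroid of △DBF]
2. E_y = -14/3  [E is the centroid of △DBF]
   → E = (44/9, -14/3)
3. A_x = 5/9  [DB ∥ AE ∩ BE ∥ DA]
4. A_y = -14/3  [DB ∥ AE ∩ BE ∥ DA]
   → A = (5/9, -14/3)

A = (5/9, -14/3)
E = (44/9, -14/3)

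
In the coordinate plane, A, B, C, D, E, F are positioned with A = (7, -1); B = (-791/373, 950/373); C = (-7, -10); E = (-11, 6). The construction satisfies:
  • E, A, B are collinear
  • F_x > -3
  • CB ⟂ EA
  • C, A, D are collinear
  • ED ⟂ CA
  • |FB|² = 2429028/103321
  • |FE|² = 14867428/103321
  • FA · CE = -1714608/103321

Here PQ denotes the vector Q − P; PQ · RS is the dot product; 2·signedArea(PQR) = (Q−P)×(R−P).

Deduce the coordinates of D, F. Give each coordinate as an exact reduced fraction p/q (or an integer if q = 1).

D = (-707/277, -1978/277)
F = (-241409/103321, -237322/103321)

1. D_x = -707/277  [C, A, D are collinear ∩ ED ⟂ CA]
2. D_y = -1978/277  [C, A, D are collinear ∩ ED ⟂ CA]
   → D = (-707/277, -1978/277)
3. F_x = -241409/103321  [line 4·x + -16·y + -2831516/103321 = 0 ∩ |FE|² = 14867428/103321]
4. F_y = -237322/103321  [line 4·x + -16·y + -2831516/103321 = 0 ∩ |FE|² = 14867428/103321]
   → F = (-241409/103321, -237322/103321)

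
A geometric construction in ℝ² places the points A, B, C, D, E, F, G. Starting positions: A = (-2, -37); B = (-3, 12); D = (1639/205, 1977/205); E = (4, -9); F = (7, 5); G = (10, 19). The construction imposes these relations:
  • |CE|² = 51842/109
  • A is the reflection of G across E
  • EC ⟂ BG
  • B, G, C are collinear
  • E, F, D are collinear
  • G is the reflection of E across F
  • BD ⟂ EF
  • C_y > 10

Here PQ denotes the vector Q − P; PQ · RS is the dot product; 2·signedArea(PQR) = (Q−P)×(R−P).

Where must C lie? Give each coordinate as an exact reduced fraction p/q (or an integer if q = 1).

1. C_x = -691/109  [B, G, C are collinear ∩ EC ⟂ BG]
2. C_y = 1112/109  [B, G, C are collinear ∩ EC ⟂ BG]
   → C = (-691/109, 1112/109)

C = (-691/109, 1112/109)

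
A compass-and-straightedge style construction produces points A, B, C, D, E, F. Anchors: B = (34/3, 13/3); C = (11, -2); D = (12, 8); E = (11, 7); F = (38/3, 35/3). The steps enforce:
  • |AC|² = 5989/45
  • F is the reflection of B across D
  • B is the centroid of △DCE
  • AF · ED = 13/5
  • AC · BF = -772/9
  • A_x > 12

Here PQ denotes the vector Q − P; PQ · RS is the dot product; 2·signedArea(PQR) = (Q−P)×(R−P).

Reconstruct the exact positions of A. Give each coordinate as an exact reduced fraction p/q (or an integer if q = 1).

A = (184/15, 142/15)

1. A_x = 184/15  [AF · ED = 13/5 ∩ AC · BF = -772/9]
2. A_y = 142/15  [AF · ED = 13/5 ∩ AC · BF = -772/9]
   → A = (184/15, 142/15)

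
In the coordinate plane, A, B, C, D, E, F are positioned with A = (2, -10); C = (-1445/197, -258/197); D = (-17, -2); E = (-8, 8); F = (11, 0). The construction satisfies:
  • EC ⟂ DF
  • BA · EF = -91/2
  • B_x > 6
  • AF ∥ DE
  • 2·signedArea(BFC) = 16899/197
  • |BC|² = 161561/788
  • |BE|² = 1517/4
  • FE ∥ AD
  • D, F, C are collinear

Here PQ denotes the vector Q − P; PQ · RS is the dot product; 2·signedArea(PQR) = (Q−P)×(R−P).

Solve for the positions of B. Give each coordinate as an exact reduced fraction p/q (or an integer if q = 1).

1. B_x = 13/2  [BA · EF = -91/2 ∩ 2·signedArea(BFC) = 16899/197]
2. B_y = -5  [BA · EF = -91/2 ∩ 2·signedArea(BFC) = 16899/197]
   → B = (13/2, -5)

B = (13/2, -5)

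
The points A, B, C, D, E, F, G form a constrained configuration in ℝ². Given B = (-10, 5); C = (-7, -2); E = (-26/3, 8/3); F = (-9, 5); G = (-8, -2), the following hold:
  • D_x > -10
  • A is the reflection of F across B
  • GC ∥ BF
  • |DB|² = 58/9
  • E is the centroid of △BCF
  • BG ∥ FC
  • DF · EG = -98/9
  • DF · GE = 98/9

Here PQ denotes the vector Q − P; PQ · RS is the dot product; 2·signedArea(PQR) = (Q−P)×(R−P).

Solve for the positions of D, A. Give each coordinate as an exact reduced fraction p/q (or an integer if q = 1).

A = (-11, 5)
D = (-9, 8/3)

1. D_x = -9  [line -2/3·x + 14/3·y + -166/9 = 0 ∩ |DB|² = 58/9]
2. D_y = 8/3  [line -2/3·x + 14/3·y + -166/9 = 0 ∩ |DB|² = 58/9]
   → D = (-9, 8/3)
3. A_x = -11  [A is the reflection of F across B]
4. A_y = 5  [A is the reflection of F across B]
   → A = (-11, 5)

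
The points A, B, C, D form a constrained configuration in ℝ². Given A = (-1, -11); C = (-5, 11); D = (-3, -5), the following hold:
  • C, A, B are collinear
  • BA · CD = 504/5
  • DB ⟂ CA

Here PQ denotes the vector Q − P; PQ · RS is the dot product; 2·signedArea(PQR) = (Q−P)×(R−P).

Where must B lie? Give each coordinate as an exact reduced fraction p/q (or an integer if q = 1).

B = (-53/25, -121/25)

1. B_x = -53/25  [C, A, B are collinear ∩ DB ⟂ CA]
2. B_y = -121/25  [C, A, B are collinear ∩ DB ⟂ CA]
   → B = (-53/25, -121/25)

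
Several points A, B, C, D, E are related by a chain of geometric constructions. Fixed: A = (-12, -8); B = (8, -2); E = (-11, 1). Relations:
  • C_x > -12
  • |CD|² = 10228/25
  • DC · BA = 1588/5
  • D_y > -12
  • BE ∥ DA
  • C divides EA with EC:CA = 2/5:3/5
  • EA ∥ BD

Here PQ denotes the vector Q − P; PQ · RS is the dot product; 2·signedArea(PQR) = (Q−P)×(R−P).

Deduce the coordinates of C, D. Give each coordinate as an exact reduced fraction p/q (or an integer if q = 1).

C = (-57/5, -13/5)
D = (7, -11)

1. C_x = -57/5  [C divides EA with EC:CA = 2/5:3/5]
2. C_y = -13/5  [C divides EA with EC:CA = 2/5:3/5]
   → C = (-57/5, -13/5)
3. D_x = 7  [BE ∥ DA ∩ EA ∥ BD]
4. D_y = -11  [BE ∥ DA ∩ EA ∥ BD]
   → D = (7, -11)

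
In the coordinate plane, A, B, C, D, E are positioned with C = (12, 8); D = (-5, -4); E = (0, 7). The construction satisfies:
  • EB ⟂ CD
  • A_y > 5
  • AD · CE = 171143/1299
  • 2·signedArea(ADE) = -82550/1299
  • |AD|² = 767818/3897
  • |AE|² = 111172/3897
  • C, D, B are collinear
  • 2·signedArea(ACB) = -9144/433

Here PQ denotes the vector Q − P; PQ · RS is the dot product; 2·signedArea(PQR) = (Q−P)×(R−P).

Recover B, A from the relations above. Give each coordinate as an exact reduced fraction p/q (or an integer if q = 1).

A = (2240/433, 7367/1299)
B = (1524/433, 872/433)

1. B_x = 1524/433  [C, D, B are collinear ∩ EB ⟂ CD]
2. B_y = 872/433  [C, D, B are collinear ∩ EB ⟂ CD]
   → B = (1524/433, 872/433)
3. A_x = 2240/433  [2·signedArea(ACB) = -9144/433 ∩ 2·signedArea(ADE) = -82550/1299]
4. A_y = 7367/1299  [2·signedArea(ACB) = -9144/433 ∩ 2·signedArea(ADE) = -82550/1299]
   → A = (2240/433, 7367/1299)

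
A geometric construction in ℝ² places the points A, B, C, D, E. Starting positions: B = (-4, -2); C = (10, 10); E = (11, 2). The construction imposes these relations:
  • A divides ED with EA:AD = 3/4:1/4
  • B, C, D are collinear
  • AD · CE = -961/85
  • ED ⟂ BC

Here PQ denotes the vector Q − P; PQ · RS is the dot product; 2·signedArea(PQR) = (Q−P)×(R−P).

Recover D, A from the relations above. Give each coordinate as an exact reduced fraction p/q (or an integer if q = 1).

1. D_x = 563/85  [B, C, D are collinear ∩ ED ⟂ BC]
2. D_y = 604/85  [B, C, D are collinear ∩ ED ⟂ BC]
   → D = (563/85, 604/85)
3. A_x = 656/85  [A divides ED with EA:AD = 3/4:1/4]
4. A_y = 991/170  [A divides ED with EA:AD = 3/4:1/4]
   → A = (656/85, 991/170)

A = (656/85, 991/170)
D = (563/85, 604/85)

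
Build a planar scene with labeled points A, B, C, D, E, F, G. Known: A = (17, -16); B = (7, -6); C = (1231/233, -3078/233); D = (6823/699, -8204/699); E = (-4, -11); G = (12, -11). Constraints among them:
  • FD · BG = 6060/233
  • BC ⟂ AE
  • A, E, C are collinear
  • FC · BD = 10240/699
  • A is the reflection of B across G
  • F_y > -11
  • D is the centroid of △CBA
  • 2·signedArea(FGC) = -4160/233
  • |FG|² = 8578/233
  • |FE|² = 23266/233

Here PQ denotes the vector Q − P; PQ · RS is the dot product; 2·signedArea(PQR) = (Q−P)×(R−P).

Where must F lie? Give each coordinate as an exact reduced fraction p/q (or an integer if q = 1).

F = (1391/233, -2406/233)

1. F_x = 1391/233  [FC · BD = 10240/699 ∩ FD · BG = 6060/233]
2. F_y = -2406/233  [FC · BD = 10240/699 ∩ FD · BG = 6060/233]
   → F = (1391/233, -2406/233)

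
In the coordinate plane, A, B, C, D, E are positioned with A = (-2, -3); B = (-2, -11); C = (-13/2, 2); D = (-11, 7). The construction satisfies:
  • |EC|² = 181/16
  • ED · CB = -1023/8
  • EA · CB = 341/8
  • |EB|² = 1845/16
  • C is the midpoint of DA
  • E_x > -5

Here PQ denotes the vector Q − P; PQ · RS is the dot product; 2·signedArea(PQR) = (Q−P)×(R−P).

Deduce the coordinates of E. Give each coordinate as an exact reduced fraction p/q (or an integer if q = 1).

E = (-17/4, -1/2)

1. E_x = -17/4  [line -9/2·x + 13·y + -101/8 = 0 ∩ |EB|² = 1845/16]
2. E_y = -1/2  [line -9/2·x + 13·y + -101/8 = 0 ∩ |EB|² = 1845/16]
   → E = (-17/4, -1/2)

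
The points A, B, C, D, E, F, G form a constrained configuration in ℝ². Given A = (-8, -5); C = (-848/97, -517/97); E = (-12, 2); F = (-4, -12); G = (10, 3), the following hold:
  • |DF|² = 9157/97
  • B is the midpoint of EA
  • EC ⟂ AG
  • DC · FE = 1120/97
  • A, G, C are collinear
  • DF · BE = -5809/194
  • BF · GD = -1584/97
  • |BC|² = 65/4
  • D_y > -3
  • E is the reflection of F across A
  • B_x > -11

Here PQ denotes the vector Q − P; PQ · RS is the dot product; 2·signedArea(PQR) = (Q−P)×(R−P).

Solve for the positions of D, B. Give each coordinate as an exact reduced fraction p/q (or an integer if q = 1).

1. D_x = -218/97  [line 8·x + -14·y + -1574/97 = 0 ∩ |DF|² = 9157/97]
2. D_y = -237/97  [line 8·x + -14·y + -1574/97 = 0 ∩ |DF|² = 9157/97]
   → D = (-218/97, -237/97)
3. B_x = -10  [B is the midpoint of EA]
4. B_y = -3/2  [B is the midpoint of EA]
   → B = (-10, -3/2)

B = (-10, -3/2)
D = (-218/97, -237/97)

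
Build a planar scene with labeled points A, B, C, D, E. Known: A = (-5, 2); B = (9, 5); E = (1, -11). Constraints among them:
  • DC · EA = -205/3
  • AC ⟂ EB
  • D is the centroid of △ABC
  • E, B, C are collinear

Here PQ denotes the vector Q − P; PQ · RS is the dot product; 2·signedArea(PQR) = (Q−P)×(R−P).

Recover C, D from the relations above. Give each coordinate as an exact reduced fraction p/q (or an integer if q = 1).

C = (5, -3)
D = (3, 4/3)

1. C_x = 5  [E, B, C are collinear ∩ AC ⟂ EB]
2. C_y = -3  [E, B, C are collinear ∩ AC ⟂ EB]
   → C = (5, -3)
3. D_x = 3  [D is the centroid of △ABC]
4. D_y = 4/3  [D is the centroid of △ABC]
   → D = (3, 4/3)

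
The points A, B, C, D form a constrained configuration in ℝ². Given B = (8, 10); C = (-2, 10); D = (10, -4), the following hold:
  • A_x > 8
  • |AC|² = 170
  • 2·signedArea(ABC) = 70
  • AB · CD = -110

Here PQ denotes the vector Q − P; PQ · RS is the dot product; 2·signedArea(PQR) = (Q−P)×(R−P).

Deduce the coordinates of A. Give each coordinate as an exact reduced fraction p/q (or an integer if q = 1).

A = (9, 3)

1. A_x = 9  [AB · CD = -110 ∩ 2·signedArea(ABC) = 70]
2. A_y = 3  [AB · CD = -110 ∩ 2·signedArea(ABC) = 70]
   → A = (9, 3)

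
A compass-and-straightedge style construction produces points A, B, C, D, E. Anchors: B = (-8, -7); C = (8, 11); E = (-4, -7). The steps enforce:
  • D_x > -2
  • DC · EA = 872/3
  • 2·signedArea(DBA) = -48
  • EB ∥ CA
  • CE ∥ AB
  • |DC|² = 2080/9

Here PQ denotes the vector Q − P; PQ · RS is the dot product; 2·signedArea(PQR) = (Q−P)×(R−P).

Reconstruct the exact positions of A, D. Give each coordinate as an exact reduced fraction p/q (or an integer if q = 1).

1. A_x = 4  [CE ∥ AB ∩ EB ∥ CA]
2. A_y = 11  [CE ∥ AB ∩ EB ∥ CA]
   → A = (4, 11)
3. D_x = -4/3  [DC · EA = 872/3 ∩ 2·signedArea(DBA) = -48]
4. D_y = -1  [DC · EA = 872/3 ∩ 2·signedArea(DBA) = -48]
   → D = (-4/3, -1)

A = (4, 11)
D = (-4/3, -1)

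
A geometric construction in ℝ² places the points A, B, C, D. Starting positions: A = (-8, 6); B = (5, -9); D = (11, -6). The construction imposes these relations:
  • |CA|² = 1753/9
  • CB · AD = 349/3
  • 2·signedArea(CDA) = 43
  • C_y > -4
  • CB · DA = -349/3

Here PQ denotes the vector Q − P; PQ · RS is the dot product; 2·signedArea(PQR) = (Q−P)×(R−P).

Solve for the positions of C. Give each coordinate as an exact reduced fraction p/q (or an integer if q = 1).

1. C_x = 8/3  [CB · AD = 349/3 ∩ 2·signedArea(CDA) = 43]
2. C_y = -3  [CB · AD = 349/3 ∩ 2·signedArea(CDA) = 43]
   → C = (8/3, -3)

C = (8/3, -3)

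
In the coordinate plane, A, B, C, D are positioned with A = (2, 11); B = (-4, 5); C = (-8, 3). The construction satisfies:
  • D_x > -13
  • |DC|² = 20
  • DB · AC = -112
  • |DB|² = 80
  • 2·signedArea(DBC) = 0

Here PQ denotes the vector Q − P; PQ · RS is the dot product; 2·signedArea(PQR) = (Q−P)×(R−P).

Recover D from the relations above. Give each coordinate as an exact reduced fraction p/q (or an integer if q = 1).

D = (-12, 1)

1. D_x = -12  [2·signedArea(DBC) = 0 ∩ DB · AC = -112]
2. D_y = 1  [2·signedArea(DBC) = 0 ∩ DB · AC = -112]
   → D = (-12, 1)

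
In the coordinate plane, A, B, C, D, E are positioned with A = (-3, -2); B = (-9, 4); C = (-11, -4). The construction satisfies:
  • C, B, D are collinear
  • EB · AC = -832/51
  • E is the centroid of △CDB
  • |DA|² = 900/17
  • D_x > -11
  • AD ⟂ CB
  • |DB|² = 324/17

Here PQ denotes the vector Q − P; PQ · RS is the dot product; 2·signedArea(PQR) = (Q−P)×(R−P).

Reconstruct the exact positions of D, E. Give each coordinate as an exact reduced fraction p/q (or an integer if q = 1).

1. D_x = -171/17  [C, B, D are collinear ∩ AD ⟂ CB]
2. D_y = -4/17  [C, B, D are collinear ∩ AD ⟂ CB]
   → D = (-171/17, -4/17)
3. E_x = -511/51  [E is the centroid of △CDB]
4. E_y = -4/51  [E is the centroid of △CDB]
   → E = (-511/51, -4/51)

D = (-171/17, -4/17)
E = (-511/51, -4/51)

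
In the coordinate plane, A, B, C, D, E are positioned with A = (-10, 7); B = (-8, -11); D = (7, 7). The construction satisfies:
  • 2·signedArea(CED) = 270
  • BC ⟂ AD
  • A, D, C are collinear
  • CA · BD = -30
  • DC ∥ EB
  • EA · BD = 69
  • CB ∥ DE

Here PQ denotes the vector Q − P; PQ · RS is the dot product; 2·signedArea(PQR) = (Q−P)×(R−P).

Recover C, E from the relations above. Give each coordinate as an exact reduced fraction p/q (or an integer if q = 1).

1. C_x = -8  [A, D, C are collinear ∩ BC ⟂ AD]
2. C_y = 7  [A, D, C are collinear ∩ BC ⟂ AD]
   → C = (-8, 7)
3. E_x = 7  [DC ∥ EB ∩ CB ∥ DE]
4. E_y = -11  [DC ∥ EB ∩ CB ∥ DE]
   → E = (7, -11)

C = (-8, 7)
E = (7, -11)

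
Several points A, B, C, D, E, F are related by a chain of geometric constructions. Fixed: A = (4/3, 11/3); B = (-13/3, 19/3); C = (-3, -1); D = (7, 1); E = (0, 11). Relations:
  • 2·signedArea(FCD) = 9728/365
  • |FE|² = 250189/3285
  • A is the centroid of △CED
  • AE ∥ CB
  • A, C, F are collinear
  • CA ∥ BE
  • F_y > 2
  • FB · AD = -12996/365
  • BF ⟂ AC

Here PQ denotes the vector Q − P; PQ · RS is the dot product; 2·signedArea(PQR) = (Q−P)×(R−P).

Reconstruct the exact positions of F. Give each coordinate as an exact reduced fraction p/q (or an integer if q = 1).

F = (43/1095, 2489/1095)

1. F_x = 43/1095  [A, C, F are collinear ∩ BF ⟂ AC]
2. F_y = 2489/1095  [A, C, F are collinear ∩ BF ⟂ AC]
   → F = (43/1095, 2489/1095)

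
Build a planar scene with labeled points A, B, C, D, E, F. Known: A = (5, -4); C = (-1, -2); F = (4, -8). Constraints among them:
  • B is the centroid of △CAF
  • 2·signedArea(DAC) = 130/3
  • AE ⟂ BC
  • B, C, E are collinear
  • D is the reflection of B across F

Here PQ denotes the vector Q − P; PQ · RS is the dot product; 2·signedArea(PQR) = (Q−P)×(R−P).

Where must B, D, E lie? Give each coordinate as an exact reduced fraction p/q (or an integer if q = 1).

1. B_x = 8/3  [B is the centroid of △CAF]
2. B_y = -14/3  [B is the centroid of △CAF]
   → B = (8/3, -14/3)
3. D_x = 16/3  [D is the reflection of B across F]
4. D_y = -34/3  [D is the reflection of B across F]
   → D = (16/3, -34/3)
5. E_x = 717/185  [B, C, E are collinear ∩ AE ⟂ BC]
6. E_y = -1026/185  [B, C, E are collinear ∩ AE ⟂ BC]
   → E = (717/185, -1026/185)

B = (8/3, -14/3)
D = (16/3, -34/3)
E = (717/185, -1026/185)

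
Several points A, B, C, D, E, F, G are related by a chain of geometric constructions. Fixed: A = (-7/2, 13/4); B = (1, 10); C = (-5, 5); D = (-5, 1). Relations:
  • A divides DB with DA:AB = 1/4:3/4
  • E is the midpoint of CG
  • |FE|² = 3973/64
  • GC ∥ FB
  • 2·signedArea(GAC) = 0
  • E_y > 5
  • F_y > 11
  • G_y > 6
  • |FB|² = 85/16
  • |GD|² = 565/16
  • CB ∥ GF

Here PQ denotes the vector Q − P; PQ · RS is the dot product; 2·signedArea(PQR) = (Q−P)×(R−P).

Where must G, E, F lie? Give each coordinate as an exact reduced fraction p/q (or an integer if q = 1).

E = (-23/4, 47/8)
F = (-1/2, 47/4)
G = (-13/2, 27/4)

1. G_x = -13/2  [line -7/4·x + -3/2·y + -5/4 = 0 ∩ |GD|² = 565/16]
2. G_y = 27/4  [line -7/4·x + -3/2·y + -5/4 = 0 ∩ |GD|² = 565/16]
   → G = (-13/2, 27/4)
3. E_x = -23/4  [E is the midpoint of CG]
4. E_y = 47/8  [E is the midpoint of CG]
   → E = (-23/4, 47/8)
5. F_x = -1/2  [GC ∥ FB ∩ CB ∥ GF]
6. F_y = 47/4  [GC ∥ FB ∩ CB ∥ GF]
   → F = (-1/2, 47/4)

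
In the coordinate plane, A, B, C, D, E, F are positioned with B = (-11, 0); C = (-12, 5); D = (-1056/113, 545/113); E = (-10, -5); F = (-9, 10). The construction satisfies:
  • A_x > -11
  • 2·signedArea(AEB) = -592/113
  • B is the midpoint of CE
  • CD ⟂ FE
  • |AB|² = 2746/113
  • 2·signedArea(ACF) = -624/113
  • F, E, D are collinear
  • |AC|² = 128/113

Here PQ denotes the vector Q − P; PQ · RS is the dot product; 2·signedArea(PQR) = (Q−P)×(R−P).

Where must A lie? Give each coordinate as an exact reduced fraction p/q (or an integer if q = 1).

1. A_x = -1236/113  [2·signedArea(ACF) = -624/113 ∩ 2·signedArea(AEB) = -592/113]
2. A_y = 557/113  [2·signedArea(ACF) = -624/113 ∩ 2·signedArea(AEB) = -592/113]
   → A = (-1236/113, 557/113)

A = (-1236/113, 557/113)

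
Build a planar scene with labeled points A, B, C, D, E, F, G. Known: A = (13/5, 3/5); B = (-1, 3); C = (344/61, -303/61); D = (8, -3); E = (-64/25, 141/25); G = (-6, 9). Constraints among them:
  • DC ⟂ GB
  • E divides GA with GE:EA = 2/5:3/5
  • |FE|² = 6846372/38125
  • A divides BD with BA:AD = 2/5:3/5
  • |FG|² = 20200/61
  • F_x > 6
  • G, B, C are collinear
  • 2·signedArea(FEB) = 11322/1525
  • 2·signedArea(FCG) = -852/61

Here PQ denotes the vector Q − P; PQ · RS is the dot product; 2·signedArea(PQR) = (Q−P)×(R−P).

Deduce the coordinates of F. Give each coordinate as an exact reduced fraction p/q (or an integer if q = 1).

1. F_x = 380/61  [2·signedArea(FCG) = -852/61 ∩ 2·signedArea(FEB) = 11322/1525]
2. F_y = -273/61  [2·signedArea(FCG) = -852/61 ∩ 2·signedArea(FEB) = 11322/1525]
   → F = (380/61, -273/61)

F = (380/61, -273/61)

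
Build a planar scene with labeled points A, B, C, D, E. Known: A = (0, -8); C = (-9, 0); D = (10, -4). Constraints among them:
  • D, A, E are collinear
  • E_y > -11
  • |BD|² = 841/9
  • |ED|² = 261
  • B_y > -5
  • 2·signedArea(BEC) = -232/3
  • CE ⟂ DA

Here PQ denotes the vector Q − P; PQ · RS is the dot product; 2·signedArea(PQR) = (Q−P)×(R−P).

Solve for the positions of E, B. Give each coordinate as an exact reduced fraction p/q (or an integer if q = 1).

1. E_x = -5  [D, A, E are collinear ∩ CE ⟂ DA]
2. E_y = -10  [D, A, E are collinear ∩ CE ⟂ DA]
   → E = (-5, -10)
3. B_x = 1/3  [line -10·x + -4·y + -38/3 = 0 ∩ |BD|² = 841/9]
4. B_y = -4  [line -10·x + -4·y + -38/3 = 0 ∩ |BD|² = 841/9]
   → B = (1/3, -4)

B = (1/3, -4)
E = (-5, -10)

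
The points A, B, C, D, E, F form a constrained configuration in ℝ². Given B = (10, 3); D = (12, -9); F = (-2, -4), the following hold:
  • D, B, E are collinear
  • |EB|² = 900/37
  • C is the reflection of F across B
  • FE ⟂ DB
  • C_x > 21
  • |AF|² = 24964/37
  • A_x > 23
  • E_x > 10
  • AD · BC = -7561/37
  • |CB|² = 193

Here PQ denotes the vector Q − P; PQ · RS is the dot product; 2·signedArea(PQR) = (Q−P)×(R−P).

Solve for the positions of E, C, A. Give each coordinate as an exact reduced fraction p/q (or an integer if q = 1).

A = (874/37, 10/37)
C = (22, 10)
E = (400/37, -69/37)

1. E_x = 400/37  [D, B, E are collinear ∩ FE ⟂ DB]
2. E_y = -69/37  [D, B, E are collinear ∩ FE ⟂ DB]
   → E = (400/37, -69/37)
3. C_x = 22  [C is the reflection of F across B]
4. C_y = 10  [C is the reflection of F across B]
   → C = (22, 10)
5. A_x = 874/37  [line -12·x + -7·y + 10558/37 = 0 ∩ |AF|² = 24964/37]
6. A_y = 10/37  [line -12·x + -7·y + 10558/37 = 0 ∩ |AF|² = 24964/37]
   → A = (874/37, 10/37)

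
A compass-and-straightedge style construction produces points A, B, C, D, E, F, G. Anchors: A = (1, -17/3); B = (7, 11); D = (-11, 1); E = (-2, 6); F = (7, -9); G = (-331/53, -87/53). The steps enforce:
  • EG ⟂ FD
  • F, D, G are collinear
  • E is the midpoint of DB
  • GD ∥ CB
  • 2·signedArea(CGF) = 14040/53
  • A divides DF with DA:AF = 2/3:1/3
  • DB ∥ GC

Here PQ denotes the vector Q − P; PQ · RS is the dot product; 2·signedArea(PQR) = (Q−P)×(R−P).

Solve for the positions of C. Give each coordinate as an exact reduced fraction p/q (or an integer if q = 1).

C = (623/53, 443/53)

1. C_x = 623/53  [GD ∥ CB ∩ DB ∥ GC]
2. C_y = 443/53  [GD ∥ CB ∩ DB ∥ GC]
   → C = (623/53, 443/53)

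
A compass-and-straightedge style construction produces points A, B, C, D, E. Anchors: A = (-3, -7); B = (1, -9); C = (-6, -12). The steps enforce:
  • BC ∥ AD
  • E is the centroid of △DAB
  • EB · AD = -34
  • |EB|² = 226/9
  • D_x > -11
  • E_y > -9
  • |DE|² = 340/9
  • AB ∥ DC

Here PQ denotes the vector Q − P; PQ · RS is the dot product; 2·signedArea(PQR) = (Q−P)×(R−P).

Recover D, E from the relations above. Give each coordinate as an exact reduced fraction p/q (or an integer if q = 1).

1. D_x = -10  [AB ∥ DC ∩ BC ∥ AD]
2. D_y = -10  [AB ∥ DC ∩ BC ∥ AD]
   → D = (-10, -10)
3. E_x = -4  [E is the centroid of △DAB]
4. E_y = -26/3  [E is the centroid of △DAB]
   → E = (-4, -26/3)

D = (-10, -10)
E = (-4, -26/3)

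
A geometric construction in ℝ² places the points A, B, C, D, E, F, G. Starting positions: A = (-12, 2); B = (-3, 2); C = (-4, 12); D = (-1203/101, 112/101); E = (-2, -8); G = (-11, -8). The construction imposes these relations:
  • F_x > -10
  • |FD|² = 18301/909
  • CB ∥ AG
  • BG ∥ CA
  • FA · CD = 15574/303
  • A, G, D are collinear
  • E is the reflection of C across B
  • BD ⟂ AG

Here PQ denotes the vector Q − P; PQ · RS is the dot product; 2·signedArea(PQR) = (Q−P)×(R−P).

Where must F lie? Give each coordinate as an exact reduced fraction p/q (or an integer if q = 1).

1. F_x = -2810/303  [line 799/101·x + 1100/101·y + 6590/303 = 0 ∩ |FD|² = 18301/909]
2. F_y = 1436/303  [line 799/101·x + 1100/101·y + 6590/303 = 0 ∩ |FD|² = 18301/909]
   → F = (-2810/303, 1436/303)

F = (-2810/303, 1436/303)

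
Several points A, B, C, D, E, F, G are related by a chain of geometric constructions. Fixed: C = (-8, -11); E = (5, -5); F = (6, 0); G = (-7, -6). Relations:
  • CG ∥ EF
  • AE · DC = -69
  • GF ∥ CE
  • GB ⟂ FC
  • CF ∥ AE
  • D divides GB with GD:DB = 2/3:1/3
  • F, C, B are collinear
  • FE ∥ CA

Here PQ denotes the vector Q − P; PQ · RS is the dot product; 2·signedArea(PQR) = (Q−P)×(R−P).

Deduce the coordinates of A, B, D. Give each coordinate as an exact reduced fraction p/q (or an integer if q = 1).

A = (-9, -16)
B = (-1570/317, -2728/317)
D = (-5359/951, -7358/951)

1. A_x = -9  [CF ∥ AE ∩ FE ∥ CA]
2. A_y = -16  [CF ∥ AE ∩ FE ∥ CA]
   → A = (-9, -16)
3. B_x = -1570/317  [F, C, B are collinear ∩ GB ⟂ FC]
4. B_y = -2728/317  [F, C, B are collinear ∩ GB ⟂ FC]
   → B = (-1570/317, -2728/317)
5. D_x = -5359/951  [D divides GB with GD:DB = 2/3:1/3]
6. D_y = -7358/951  [D divides GB with GD:DB = 2/3:1/3]
   → D = (-5359/951, -7358/951)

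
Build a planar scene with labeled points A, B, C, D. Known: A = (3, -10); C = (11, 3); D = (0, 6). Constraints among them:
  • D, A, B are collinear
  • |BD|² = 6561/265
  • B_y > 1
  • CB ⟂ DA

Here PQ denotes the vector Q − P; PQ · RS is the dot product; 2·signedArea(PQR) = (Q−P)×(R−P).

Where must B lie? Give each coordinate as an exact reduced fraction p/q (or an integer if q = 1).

B = (243/265, 294/265)

1. B_x = 243/265  [D, A, B are collinear ∩ CB ⟂ DA]
2. B_y = 294/265  [D, A, B are collinear ∩ CB ⟂ DA]
   → B = (243/265, 294/265)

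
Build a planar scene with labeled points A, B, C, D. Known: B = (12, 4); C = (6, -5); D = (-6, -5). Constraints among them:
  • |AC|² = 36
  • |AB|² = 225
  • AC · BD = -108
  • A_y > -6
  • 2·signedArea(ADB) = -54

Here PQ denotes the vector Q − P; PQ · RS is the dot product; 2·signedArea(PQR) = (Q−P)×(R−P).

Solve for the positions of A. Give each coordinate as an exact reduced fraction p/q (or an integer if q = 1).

A = (0, -5)

1. A_x = 0  [2·signedArea(ADB) = -54 ∩ AC · BD = -108]
2. A_y = -5  [2·signedArea(ADB) = -54 ∩ AC · BD = -108]
   → A = (0, -5)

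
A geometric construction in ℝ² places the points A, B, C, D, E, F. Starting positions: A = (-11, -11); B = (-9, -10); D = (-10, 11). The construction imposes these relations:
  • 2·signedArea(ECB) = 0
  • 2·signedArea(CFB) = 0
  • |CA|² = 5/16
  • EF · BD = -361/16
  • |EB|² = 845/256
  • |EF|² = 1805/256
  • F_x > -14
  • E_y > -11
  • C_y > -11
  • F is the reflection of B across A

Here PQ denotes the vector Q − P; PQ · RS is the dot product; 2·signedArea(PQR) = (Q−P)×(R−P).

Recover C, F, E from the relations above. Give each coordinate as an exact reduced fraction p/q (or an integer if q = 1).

1. F_x = -13  [F is the reflection of B across A]
2. F_y = -12  [F is the reflection of B across A]
   → F = (-13, -12)
3. E_x = -85/8  [line 1·x + -21·y + -3463/16 = 0 ∩ |EF|² = 1805/256]
4. E_y = -173/16  [line 1·x + -21·y + -3463/16 = 0 ∩ |EF|² = 1805/256]
   → E = (-85/8, -173/16)
5. C_x = -21/2  [line -2·x + 4·y + 22 = 0 ∩ |CA|² = 5/16]
6. C_y = -43/4  [line -2·x + 4·y + 22 = 0 ∩ |CA|² = 5/16]
   → C = (-21/2, -43/4)

C = (-21/2, -43/4)
E = (-85/8, -173/16)
F = (-13, -12)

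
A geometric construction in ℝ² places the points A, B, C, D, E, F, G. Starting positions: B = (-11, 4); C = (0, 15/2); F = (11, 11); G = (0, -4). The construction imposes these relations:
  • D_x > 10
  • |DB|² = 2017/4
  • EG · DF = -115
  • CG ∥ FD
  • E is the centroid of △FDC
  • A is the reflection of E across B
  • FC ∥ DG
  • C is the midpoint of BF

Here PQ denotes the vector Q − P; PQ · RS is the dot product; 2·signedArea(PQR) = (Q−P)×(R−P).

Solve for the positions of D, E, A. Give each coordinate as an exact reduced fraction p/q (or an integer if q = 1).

A = (-88/3, 2)
D = (11, -1/2)
E = (22/3, 6)

1. D_x = 11  [FC ∥ DG ∩ CG ∥ FD]
2. D_y = -1/2  [FC ∥ DG ∩ CG ∥ FD]
   → D = (11, -1/2)
3. E_x = 22/3  [E is the centroid of △FDC]
4. E_y = 6  [E is the centroid of △FDC]
   → E = (22/3, 6)
5. A_x = -88/3  [A is the reflection of E across B]
6. A_y = 2  [A is the reflection of E across B]
   → A = (-88/3, 2)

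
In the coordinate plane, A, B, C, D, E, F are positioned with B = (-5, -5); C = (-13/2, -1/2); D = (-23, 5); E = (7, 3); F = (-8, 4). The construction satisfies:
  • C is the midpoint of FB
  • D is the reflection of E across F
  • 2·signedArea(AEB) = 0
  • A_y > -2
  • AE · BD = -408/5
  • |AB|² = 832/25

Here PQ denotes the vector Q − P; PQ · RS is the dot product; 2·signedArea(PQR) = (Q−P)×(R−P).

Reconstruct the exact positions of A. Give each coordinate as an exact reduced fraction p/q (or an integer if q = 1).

A = (-1/5, -9/5)

1. A_x = -1/5  [2·signedArea(AEB) = 0 ∩ AE · BD = -408/5]
2. A_y = -9/5  [2·signedArea(AEB) = 0 ∩ AE · BD = -408/5]
   → A = (-1/5, -9/5)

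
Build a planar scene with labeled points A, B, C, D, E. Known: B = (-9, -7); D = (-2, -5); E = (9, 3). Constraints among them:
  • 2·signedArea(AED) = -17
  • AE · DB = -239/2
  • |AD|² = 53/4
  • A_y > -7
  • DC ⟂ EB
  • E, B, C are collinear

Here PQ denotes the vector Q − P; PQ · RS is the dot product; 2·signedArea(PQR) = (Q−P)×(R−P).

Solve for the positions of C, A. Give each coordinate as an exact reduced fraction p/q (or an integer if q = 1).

A = (-11/2, -6)
C = (-297/106, -377/106)

1. C_x = -297/106  [E, B, C are collinear ∩ DC ⟂ EB]
2. C_y = -377/106  [E, B, C are collinear ∩ DC ⟂ EB]
   → C = (-297/106, -377/106)
3. A_x = -11/2  [AE · DB = -239/2 ∩ 2·signedArea(AED) = -17]
4. A_y = -6  [AE · DB = -239/2 ∩ 2·signedArea(AED) = -17]
   → A = (-11/2, -6)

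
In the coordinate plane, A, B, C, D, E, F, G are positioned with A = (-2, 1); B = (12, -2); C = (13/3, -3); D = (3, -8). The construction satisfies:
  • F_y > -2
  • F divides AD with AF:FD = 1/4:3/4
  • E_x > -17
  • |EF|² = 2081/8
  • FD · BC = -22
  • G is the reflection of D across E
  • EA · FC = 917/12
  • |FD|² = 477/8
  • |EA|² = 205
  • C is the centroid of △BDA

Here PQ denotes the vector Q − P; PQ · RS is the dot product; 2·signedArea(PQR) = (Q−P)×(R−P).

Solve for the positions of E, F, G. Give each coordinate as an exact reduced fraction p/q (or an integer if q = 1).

E = (-16, 4)
F = (-3/4, -5/4)
G = (-35, 16)

1. F_x = -3/4  [F divides AD with AF:FD = 1/4:3/4]
2. F_y = -5/4  [F divides AD with AF:FD = 1/4:3/4]
   → F = (-3/4, -5/4)
3. E_x = -16  [line -61/12·x + 7/4·y + -265/3 = 0 ∩ |EF|² = 2081/8]
4. E_y = 4  [line -61/12·x + 7/4·y + -265/3 = 0 ∩ |EF|² = 2081/8]
   → E = (-16, 4)
5. G_x = -35  [G is the reflection of D across E]
6. G_y = 16  [G is the reflection of D across E]
   → G = (-35, 16)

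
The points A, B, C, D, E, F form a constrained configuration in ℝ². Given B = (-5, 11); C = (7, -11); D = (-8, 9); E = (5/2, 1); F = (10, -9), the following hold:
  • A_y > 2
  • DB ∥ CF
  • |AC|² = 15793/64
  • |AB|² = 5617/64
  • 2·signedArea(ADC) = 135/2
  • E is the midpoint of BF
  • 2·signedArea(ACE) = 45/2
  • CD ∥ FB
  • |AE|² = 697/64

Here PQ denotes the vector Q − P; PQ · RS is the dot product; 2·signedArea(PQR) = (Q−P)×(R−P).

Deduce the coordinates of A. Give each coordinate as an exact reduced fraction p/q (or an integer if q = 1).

A = (-1/8, 3)

1. A_x = -1/8  [2·signedArea(ADC) = 135/2 ∩ 2·signedArea(ACE) = 45/2]
2. A_y = 3  [2·signedArea(ADC) = 135/2 ∩ 2·signedArea(ACE) = 45/2]
   → A = (-1/8, 3)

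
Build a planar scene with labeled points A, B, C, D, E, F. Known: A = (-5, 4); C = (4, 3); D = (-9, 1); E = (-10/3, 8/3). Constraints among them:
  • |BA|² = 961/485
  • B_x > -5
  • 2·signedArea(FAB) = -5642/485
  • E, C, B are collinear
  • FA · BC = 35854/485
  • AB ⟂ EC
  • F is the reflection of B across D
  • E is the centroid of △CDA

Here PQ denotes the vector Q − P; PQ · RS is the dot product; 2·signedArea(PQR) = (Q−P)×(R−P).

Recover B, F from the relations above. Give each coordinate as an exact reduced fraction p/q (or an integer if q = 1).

1. B_x = -2394/485  [E, C, B are collinear ∩ AB ⟂ EC]
2. B_y = 1258/485  [E, C, B are collinear ∩ AB ⟂ EC]
   → B = (-2394/485, 1258/485)
3. F_x = -6336/485  [F is the reflection of B across D]
4. F_y = -288/485  [F is the reflection of B across D]
   → F = (-6336/485, -288/485)

B = (-2394/485, 1258/485)
F = (-6336/485, -288/485)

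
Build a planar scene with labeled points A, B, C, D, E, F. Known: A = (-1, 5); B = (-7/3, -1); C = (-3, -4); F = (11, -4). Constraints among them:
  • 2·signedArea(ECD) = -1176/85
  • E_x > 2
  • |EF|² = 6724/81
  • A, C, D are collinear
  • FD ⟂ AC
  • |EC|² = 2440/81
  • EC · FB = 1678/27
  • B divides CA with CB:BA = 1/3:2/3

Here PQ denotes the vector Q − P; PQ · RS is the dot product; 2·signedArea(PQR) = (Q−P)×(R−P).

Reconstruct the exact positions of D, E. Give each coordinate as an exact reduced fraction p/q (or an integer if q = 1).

D = (-199/85, -88/85)
E = (19/9, -2)

1. D_x = -199/85  [A, C, D are collinear ∩ FD ⟂ AC]
2. D_y = -88/85  [A, C, D are collinear ∩ FD ⟂ AC]
   → D = (-199/85, -88/85)
3. E_x = 19/9  [2·signedArea(ECD) = -1176/85 ∩ EC · FB = 1678/27]
4. E_y = -2  [2·signedArea(ECD) = -1176/85 ∩ EC · FB = 1678/27]
   → E = (19/9, -2)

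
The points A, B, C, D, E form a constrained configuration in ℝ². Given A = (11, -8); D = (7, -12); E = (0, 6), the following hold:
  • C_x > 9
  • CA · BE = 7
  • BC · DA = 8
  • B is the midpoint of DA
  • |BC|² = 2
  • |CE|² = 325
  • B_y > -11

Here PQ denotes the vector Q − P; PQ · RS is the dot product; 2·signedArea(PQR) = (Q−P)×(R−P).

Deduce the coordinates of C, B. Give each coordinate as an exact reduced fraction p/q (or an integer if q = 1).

1. B_x = 9  [B is the midpoint of DA]
2. B_y = -10  [B is the midpoint of DA]
   → B = (9, -10)
3. C_x = 10  [CA · BE = 7 ∩ BC · DA = 8]
4. C_y = -9  [CA · BE = 7 ∩ BC · DA = 8]
   → C = (10, -9)

B = (9, -10)
C = (10, -9)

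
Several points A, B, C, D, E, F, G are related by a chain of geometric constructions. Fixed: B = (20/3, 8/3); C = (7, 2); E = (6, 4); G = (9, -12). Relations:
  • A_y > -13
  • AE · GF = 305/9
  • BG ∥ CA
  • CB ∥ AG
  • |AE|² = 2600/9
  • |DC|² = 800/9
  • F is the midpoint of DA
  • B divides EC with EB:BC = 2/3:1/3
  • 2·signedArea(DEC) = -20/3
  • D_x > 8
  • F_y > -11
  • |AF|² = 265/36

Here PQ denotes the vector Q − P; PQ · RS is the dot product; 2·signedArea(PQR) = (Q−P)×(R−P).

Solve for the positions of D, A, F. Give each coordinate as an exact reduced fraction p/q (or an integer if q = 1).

A = (28/3, -38/3)
D = (25/3, -22/3)
F = (53/6, -10)

1. D_x = 25/3  [line 2·x + 1·y + -28/3 = 0 ∩ |DC|² = 800/9]
2. D_y = -22/3  [line 2·x + 1·y + -28/3 = 0 ∩ |DC|² = 800/9]
   → D = (25/3, -22/3)
3. A_x = 28/3  [CB ∥ AG ∩ BG ∥ CA]
4. A_y = -38/3  [CB ∥ AG ∩ BG ∥ CA]
   → A = (28/3, -38/3)
5. F_x = 53/6  [F is the midpoint of DA]
6. F_y = -10  [F is the midpoint of DA]
   → F = (53/6, -10)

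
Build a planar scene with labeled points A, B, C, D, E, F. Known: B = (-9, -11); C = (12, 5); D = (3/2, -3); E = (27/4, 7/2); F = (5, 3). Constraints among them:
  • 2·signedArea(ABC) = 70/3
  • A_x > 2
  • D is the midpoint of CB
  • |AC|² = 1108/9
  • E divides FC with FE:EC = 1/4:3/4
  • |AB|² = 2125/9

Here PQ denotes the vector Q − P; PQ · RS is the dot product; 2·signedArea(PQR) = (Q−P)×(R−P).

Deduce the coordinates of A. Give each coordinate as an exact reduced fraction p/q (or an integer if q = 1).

1. A_x = 8/3  [line -16·x + 21·y + 191/3 = 0 ∩ |AB|² = 2125/9]
2. A_y = -1  [line -16·x + 21·y + 191/3 = 0 ∩ |AB|² = 2125/9]
   → A = (8/3, -1)

A = (8/3, -1)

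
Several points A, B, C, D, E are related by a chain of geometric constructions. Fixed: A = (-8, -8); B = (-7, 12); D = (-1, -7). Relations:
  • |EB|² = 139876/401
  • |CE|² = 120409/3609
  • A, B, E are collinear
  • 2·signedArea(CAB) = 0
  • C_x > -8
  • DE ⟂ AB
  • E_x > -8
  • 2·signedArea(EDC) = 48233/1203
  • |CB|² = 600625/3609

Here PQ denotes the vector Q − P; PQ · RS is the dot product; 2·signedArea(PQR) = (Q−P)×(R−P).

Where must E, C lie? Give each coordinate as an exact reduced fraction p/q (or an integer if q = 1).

1. E_x = -3181/401  [A, B, E are collinear ∩ DE ⟂ AB]
2. E_y = -2668/401  [A, B, E are collinear ∩ DE ⟂ AB]
   → E = (-3181/401, -2668/401)
3. C_x = -9196/1203  [2·signedArea(CAB) = 0 ∩ 2·signedArea(EDC) = 48233/1203]
4. C_y = -1064/1203  [2·signedArea(CAB) = 0 ∩ 2·signedArea(EDC) = 48233/1203]
   → C = (-9196/1203, -1064/1203)

C = (-9196/1203, -1064/1203)
E = (-3181/401, -2668/401)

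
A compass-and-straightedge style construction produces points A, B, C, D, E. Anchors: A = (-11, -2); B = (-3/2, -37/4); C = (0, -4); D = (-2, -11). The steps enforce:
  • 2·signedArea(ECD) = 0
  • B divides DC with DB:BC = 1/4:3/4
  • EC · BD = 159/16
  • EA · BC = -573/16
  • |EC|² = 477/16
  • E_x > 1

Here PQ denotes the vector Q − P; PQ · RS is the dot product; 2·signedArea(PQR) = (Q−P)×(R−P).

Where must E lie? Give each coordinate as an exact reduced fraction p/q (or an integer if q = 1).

1. E_x = 3/2  [2·signedArea(ECD) = 0 ∩ EA · BC = -573/16]
2. E_y = 5/4  [2·signedArea(ECD) = 0 ∩ EA · BC = -573/16]
   → E = (3/2, 5/4)

E = (3/2, 5/4)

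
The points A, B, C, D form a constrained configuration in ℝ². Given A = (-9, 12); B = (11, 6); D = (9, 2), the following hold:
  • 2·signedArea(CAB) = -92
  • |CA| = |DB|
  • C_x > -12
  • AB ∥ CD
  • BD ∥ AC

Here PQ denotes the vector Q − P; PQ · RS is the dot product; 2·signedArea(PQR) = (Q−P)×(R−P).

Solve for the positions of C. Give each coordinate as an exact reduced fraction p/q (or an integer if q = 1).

1. C_x = -11  [AB ∥ CD ∩ BD ∥ AC]
2. C_y = 8  [AB ∥ CD ∩ BD ∥ AC]
   → C = (-11, 8)

C = (-11, 8)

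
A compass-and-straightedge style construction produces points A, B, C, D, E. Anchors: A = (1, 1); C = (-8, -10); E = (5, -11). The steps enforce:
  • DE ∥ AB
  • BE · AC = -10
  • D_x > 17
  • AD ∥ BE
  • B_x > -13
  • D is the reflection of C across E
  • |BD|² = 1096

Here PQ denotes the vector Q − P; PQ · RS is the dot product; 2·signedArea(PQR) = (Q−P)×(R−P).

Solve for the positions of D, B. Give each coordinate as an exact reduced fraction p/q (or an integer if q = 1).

1. D_x = 18  [D is the reflection of C across E]
2. D_y = -12  [D is the reflection of C across E]
   → D = (18, -12)
3. B_x = -12  [AD ∥ BE ∩ DE ∥ AB]
4. B_y = 2  [AD ∥ BE ∩ DE ∥ AB]
   → B = (-12, 2)

B = (-12, 2)
D = (18, -12)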